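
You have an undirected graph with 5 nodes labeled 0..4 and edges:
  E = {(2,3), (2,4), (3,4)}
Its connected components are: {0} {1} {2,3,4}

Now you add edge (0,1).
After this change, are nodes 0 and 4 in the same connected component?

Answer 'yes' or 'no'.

Answer: no

Derivation:
Initial components: {0} {1} {2,3,4}
Adding edge (0,1): merges {0} and {1}.
New components: {0,1} {2,3,4}
Are 0 and 4 in the same component? no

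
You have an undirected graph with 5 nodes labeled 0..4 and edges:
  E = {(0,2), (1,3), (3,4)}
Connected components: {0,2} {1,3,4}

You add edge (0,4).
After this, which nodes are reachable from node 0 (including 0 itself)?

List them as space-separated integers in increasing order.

Before: nodes reachable from 0: {0,2}
Adding (0,4): merges 0's component with another. Reachability grows.
After: nodes reachable from 0: {0,1,2,3,4}

Answer: 0 1 2 3 4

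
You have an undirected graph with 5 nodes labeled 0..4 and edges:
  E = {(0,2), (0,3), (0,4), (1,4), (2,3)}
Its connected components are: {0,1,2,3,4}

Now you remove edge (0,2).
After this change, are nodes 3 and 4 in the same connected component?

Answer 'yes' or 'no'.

Answer: yes

Derivation:
Initial components: {0,1,2,3,4}
Removing edge (0,2): not a bridge — component count unchanged at 1.
New components: {0,1,2,3,4}
Are 3 and 4 in the same component? yes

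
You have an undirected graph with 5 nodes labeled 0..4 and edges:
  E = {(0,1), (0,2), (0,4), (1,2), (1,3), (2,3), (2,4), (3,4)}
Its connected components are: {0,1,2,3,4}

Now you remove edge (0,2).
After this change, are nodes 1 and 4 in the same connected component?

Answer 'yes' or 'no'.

Initial components: {0,1,2,3,4}
Removing edge (0,2): not a bridge — component count unchanged at 1.
New components: {0,1,2,3,4}
Are 1 and 4 in the same component? yes

Answer: yes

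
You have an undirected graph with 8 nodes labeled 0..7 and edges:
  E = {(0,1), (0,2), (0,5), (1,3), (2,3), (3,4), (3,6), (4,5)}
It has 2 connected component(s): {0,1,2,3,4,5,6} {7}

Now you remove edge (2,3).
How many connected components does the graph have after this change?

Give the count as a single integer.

Initial component count: 2
Remove (2,3): not a bridge. Count unchanged: 2.
  After removal, components: {0,1,2,3,4,5,6} {7}
New component count: 2

Answer: 2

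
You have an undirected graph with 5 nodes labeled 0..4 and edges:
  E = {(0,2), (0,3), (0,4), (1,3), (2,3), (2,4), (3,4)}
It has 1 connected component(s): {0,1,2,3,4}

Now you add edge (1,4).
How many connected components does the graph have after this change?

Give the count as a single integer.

Answer: 1

Derivation:
Initial component count: 1
Add (1,4): endpoints already in same component. Count unchanged: 1.
New component count: 1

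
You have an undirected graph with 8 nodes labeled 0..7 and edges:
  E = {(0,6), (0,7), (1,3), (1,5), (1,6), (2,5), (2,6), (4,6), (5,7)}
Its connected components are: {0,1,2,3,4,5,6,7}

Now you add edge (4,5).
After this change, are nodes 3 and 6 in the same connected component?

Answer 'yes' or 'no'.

Initial components: {0,1,2,3,4,5,6,7}
Adding edge (4,5): both already in same component {0,1,2,3,4,5,6,7}. No change.
New components: {0,1,2,3,4,5,6,7}
Are 3 and 6 in the same component? yes

Answer: yes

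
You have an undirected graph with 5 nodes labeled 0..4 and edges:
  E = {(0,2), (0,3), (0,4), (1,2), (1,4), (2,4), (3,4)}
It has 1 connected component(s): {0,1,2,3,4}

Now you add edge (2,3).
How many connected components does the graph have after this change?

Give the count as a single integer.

Answer: 1

Derivation:
Initial component count: 1
Add (2,3): endpoints already in same component. Count unchanged: 1.
New component count: 1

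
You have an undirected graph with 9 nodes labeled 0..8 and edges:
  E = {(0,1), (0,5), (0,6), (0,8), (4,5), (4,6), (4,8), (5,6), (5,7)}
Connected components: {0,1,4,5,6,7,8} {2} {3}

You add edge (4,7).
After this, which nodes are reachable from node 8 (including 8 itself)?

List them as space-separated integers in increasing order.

Before: nodes reachable from 8: {0,1,4,5,6,7,8}
Adding (4,7): both endpoints already in same component. Reachability from 8 unchanged.
After: nodes reachable from 8: {0,1,4,5,6,7,8}

Answer: 0 1 4 5 6 7 8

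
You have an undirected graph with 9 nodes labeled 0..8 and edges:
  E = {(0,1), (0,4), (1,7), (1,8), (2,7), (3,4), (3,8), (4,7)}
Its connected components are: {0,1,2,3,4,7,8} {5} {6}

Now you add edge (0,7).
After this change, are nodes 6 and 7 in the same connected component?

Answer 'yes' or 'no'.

Answer: no

Derivation:
Initial components: {0,1,2,3,4,7,8} {5} {6}
Adding edge (0,7): both already in same component {0,1,2,3,4,7,8}. No change.
New components: {0,1,2,3,4,7,8} {5} {6}
Are 6 and 7 in the same component? no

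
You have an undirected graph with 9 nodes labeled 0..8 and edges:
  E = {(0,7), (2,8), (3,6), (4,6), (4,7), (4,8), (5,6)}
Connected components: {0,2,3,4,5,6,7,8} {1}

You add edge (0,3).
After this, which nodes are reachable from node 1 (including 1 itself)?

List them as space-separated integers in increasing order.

Answer: 1

Derivation:
Before: nodes reachable from 1: {1}
Adding (0,3): both endpoints already in same component. Reachability from 1 unchanged.
After: nodes reachable from 1: {1}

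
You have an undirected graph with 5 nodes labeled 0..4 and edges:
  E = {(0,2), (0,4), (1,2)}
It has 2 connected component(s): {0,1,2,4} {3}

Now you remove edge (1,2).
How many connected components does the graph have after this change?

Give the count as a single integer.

Answer: 3

Derivation:
Initial component count: 2
Remove (1,2): it was a bridge. Count increases: 2 -> 3.
  After removal, components: {0,2,4} {1} {3}
New component count: 3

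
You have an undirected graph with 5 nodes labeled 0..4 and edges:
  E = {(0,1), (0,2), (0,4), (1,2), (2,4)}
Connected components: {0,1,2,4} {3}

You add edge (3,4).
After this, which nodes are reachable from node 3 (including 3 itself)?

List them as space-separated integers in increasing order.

Before: nodes reachable from 3: {3}
Adding (3,4): merges 3's component with another. Reachability grows.
After: nodes reachable from 3: {0,1,2,3,4}

Answer: 0 1 2 3 4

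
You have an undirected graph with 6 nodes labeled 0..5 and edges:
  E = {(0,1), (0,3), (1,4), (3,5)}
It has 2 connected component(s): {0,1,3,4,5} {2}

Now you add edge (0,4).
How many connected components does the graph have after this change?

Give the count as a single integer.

Initial component count: 2
Add (0,4): endpoints already in same component. Count unchanged: 2.
New component count: 2

Answer: 2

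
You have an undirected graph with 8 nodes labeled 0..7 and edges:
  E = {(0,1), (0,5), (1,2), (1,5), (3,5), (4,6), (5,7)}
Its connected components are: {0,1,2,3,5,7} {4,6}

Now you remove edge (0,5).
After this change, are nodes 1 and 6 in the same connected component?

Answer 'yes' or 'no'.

Initial components: {0,1,2,3,5,7} {4,6}
Removing edge (0,5): not a bridge — component count unchanged at 2.
New components: {0,1,2,3,5,7} {4,6}
Are 1 and 6 in the same component? no

Answer: no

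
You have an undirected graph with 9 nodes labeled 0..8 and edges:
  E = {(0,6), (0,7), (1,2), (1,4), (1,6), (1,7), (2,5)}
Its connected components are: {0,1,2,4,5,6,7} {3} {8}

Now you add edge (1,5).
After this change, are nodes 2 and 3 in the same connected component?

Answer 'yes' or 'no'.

Answer: no

Derivation:
Initial components: {0,1,2,4,5,6,7} {3} {8}
Adding edge (1,5): both already in same component {0,1,2,4,5,6,7}. No change.
New components: {0,1,2,4,5,6,7} {3} {8}
Are 2 and 3 in the same component? no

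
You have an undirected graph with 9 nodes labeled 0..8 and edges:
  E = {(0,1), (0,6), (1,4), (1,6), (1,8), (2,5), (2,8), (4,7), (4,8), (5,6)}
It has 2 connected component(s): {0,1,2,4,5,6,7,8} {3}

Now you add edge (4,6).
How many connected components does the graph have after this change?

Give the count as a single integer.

Answer: 2

Derivation:
Initial component count: 2
Add (4,6): endpoints already in same component. Count unchanged: 2.
New component count: 2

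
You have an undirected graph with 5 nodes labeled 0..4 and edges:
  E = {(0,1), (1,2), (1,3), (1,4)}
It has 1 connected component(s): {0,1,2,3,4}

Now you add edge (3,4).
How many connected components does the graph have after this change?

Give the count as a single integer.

Initial component count: 1
Add (3,4): endpoints already in same component. Count unchanged: 1.
New component count: 1

Answer: 1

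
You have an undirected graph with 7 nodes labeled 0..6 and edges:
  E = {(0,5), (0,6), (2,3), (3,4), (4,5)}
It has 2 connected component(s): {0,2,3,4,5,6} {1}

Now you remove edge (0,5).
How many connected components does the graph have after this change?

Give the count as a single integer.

Answer: 3

Derivation:
Initial component count: 2
Remove (0,5): it was a bridge. Count increases: 2 -> 3.
  After removal, components: {0,6} {1} {2,3,4,5}
New component count: 3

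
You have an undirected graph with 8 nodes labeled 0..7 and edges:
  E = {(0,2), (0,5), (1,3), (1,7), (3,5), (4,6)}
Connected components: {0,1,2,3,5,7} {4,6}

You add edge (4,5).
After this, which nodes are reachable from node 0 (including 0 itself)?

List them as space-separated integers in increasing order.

Before: nodes reachable from 0: {0,1,2,3,5,7}
Adding (4,5): merges 0's component with another. Reachability grows.
After: nodes reachable from 0: {0,1,2,3,4,5,6,7}

Answer: 0 1 2 3 4 5 6 7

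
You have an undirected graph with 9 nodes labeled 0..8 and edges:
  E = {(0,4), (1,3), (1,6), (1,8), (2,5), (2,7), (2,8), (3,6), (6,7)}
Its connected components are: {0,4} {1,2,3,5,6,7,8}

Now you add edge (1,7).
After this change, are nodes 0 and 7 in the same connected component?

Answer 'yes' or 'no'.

Initial components: {0,4} {1,2,3,5,6,7,8}
Adding edge (1,7): both already in same component {1,2,3,5,6,7,8}. No change.
New components: {0,4} {1,2,3,5,6,7,8}
Are 0 and 7 in the same component? no

Answer: no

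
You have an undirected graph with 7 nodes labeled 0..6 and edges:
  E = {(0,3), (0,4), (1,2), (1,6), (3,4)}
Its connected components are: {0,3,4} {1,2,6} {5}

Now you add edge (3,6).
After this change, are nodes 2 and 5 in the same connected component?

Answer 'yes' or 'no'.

Answer: no

Derivation:
Initial components: {0,3,4} {1,2,6} {5}
Adding edge (3,6): merges {0,3,4} and {1,2,6}.
New components: {0,1,2,3,4,6} {5}
Are 2 and 5 in the same component? no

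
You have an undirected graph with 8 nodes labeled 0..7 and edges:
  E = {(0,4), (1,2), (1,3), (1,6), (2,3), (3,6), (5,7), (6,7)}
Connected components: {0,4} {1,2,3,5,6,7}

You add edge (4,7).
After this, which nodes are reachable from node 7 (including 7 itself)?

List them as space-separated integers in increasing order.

Before: nodes reachable from 7: {1,2,3,5,6,7}
Adding (4,7): merges 7's component with another. Reachability grows.
After: nodes reachable from 7: {0,1,2,3,4,5,6,7}

Answer: 0 1 2 3 4 5 6 7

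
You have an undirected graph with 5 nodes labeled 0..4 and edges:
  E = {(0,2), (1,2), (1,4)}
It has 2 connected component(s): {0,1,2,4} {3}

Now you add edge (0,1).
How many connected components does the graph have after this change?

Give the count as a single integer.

Initial component count: 2
Add (0,1): endpoints already in same component. Count unchanged: 2.
New component count: 2

Answer: 2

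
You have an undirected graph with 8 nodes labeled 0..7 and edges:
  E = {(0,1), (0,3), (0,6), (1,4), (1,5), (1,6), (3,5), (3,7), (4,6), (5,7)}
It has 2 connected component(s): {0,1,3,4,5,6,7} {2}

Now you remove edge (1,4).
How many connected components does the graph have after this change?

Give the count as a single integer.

Initial component count: 2
Remove (1,4): not a bridge. Count unchanged: 2.
  After removal, components: {0,1,3,4,5,6,7} {2}
New component count: 2

Answer: 2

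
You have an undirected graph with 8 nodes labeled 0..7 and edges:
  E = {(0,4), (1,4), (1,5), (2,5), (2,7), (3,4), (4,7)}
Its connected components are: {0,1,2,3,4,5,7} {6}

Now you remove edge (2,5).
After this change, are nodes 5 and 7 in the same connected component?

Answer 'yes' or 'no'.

Initial components: {0,1,2,3,4,5,7} {6}
Removing edge (2,5): not a bridge — component count unchanged at 2.
New components: {0,1,2,3,4,5,7} {6}
Are 5 and 7 in the same component? yes

Answer: yes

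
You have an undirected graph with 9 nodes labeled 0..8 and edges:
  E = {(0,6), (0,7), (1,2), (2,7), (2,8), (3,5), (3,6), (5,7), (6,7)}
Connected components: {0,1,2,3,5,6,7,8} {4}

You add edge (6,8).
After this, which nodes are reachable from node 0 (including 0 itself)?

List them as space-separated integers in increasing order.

Answer: 0 1 2 3 5 6 7 8

Derivation:
Before: nodes reachable from 0: {0,1,2,3,5,6,7,8}
Adding (6,8): both endpoints already in same component. Reachability from 0 unchanged.
After: nodes reachable from 0: {0,1,2,3,5,6,7,8}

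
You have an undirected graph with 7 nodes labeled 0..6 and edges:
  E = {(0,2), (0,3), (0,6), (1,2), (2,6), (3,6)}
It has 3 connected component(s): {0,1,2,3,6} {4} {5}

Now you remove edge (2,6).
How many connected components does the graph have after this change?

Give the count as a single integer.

Initial component count: 3
Remove (2,6): not a bridge. Count unchanged: 3.
  After removal, components: {0,1,2,3,6} {4} {5}
New component count: 3

Answer: 3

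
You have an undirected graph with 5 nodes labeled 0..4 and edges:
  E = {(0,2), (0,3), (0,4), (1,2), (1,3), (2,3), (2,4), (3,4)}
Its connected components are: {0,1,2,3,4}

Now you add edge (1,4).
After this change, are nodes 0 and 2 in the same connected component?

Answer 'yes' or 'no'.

Answer: yes

Derivation:
Initial components: {0,1,2,3,4}
Adding edge (1,4): both already in same component {0,1,2,3,4}. No change.
New components: {0,1,2,3,4}
Are 0 and 2 in the same component? yes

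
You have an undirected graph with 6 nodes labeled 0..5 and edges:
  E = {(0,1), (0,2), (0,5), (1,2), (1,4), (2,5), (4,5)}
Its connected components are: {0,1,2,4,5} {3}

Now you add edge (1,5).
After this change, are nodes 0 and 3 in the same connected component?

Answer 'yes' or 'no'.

Answer: no

Derivation:
Initial components: {0,1,2,4,5} {3}
Adding edge (1,5): both already in same component {0,1,2,4,5}. No change.
New components: {0,1,2,4,5} {3}
Are 0 and 3 in the same component? no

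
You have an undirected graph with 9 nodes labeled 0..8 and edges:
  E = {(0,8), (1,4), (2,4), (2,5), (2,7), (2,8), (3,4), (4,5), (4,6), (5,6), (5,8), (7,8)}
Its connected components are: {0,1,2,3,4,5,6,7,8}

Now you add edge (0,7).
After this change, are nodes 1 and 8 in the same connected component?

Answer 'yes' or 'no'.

Initial components: {0,1,2,3,4,5,6,7,8}
Adding edge (0,7): both already in same component {0,1,2,3,4,5,6,7,8}. No change.
New components: {0,1,2,3,4,5,6,7,8}
Are 1 and 8 in the same component? yes

Answer: yes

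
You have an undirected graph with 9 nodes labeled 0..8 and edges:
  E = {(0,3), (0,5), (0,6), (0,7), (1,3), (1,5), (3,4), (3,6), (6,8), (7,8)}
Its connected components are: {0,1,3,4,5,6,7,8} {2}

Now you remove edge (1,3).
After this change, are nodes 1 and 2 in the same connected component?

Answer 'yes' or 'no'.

Answer: no

Derivation:
Initial components: {0,1,3,4,5,6,7,8} {2}
Removing edge (1,3): not a bridge — component count unchanged at 2.
New components: {0,1,3,4,5,6,7,8} {2}
Are 1 and 2 in the same component? no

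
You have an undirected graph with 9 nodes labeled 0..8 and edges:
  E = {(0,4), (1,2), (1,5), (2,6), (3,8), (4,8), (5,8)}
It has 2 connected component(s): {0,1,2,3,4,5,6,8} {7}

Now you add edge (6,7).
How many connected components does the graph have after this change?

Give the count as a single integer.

Answer: 1

Derivation:
Initial component count: 2
Add (6,7): merges two components. Count decreases: 2 -> 1.
New component count: 1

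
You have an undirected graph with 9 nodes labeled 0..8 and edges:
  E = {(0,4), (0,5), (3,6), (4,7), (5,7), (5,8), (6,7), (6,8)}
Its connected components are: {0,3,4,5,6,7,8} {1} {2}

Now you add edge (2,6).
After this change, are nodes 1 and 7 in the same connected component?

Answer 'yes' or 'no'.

Answer: no

Derivation:
Initial components: {0,3,4,5,6,7,8} {1} {2}
Adding edge (2,6): merges {2} and {0,3,4,5,6,7,8}.
New components: {0,2,3,4,5,6,7,8} {1}
Are 1 and 7 in the same component? no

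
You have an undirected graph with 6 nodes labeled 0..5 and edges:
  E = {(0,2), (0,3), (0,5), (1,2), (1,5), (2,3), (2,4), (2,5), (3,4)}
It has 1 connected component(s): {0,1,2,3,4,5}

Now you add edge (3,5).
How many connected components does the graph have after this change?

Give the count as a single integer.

Answer: 1

Derivation:
Initial component count: 1
Add (3,5): endpoints already in same component. Count unchanged: 1.
New component count: 1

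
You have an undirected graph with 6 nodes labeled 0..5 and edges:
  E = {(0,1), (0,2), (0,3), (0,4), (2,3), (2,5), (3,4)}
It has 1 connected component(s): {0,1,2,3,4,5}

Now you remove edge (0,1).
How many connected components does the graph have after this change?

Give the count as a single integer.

Initial component count: 1
Remove (0,1): it was a bridge. Count increases: 1 -> 2.
  After removal, components: {0,2,3,4,5} {1}
New component count: 2

Answer: 2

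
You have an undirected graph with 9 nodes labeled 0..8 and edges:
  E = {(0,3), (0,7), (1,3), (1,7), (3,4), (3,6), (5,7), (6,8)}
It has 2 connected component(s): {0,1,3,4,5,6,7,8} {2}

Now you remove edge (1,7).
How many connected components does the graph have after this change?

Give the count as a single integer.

Initial component count: 2
Remove (1,7): not a bridge. Count unchanged: 2.
  After removal, components: {0,1,3,4,5,6,7,8} {2}
New component count: 2

Answer: 2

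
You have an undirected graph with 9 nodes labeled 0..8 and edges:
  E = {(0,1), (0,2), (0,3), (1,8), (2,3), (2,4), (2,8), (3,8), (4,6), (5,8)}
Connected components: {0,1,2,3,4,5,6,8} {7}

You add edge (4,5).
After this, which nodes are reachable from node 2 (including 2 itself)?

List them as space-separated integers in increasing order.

Answer: 0 1 2 3 4 5 6 8

Derivation:
Before: nodes reachable from 2: {0,1,2,3,4,5,6,8}
Adding (4,5): both endpoints already in same component. Reachability from 2 unchanged.
After: nodes reachable from 2: {0,1,2,3,4,5,6,8}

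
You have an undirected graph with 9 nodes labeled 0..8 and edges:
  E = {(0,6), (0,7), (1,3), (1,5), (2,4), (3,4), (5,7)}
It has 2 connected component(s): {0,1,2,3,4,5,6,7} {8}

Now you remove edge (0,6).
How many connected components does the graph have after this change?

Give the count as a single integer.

Answer: 3

Derivation:
Initial component count: 2
Remove (0,6): it was a bridge. Count increases: 2 -> 3.
  After removal, components: {0,1,2,3,4,5,7} {6} {8}
New component count: 3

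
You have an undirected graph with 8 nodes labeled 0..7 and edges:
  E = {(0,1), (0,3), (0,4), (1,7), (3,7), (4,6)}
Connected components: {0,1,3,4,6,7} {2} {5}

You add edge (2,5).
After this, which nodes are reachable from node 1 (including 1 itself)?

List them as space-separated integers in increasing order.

Answer: 0 1 3 4 6 7

Derivation:
Before: nodes reachable from 1: {0,1,3,4,6,7}
Adding (2,5): merges two components, but neither contains 1. Reachability from 1 unchanged.
After: nodes reachable from 1: {0,1,3,4,6,7}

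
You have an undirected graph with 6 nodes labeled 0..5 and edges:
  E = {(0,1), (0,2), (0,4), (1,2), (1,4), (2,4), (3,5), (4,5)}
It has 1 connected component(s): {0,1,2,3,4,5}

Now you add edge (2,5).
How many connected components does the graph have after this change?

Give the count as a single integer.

Initial component count: 1
Add (2,5): endpoints already in same component. Count unchanged: 1.
New component count: 1

Answer: 1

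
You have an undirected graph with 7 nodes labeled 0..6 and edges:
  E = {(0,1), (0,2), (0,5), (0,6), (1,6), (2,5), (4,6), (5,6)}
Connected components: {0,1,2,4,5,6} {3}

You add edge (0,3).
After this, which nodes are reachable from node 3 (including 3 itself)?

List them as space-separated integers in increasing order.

Answer: 0 1 2 3 4 5 6

Derivation:
Before: nodes reachable from 3: {3}
Adding (0,3): merges 3's component with another. Reachability grows.
After: nodes reachable from 3: {0,1,2,3,4,5,6}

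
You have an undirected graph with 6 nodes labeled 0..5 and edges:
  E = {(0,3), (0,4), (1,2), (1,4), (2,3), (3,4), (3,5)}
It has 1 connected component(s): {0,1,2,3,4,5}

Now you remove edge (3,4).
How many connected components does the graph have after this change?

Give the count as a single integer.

Answer: 1

Derivation:
Initial component count: 1
Remove (3,4): not a bridge. Count unchanged: 1.
  After removal, components: {0,1,2,3,4,5}
New component count: 1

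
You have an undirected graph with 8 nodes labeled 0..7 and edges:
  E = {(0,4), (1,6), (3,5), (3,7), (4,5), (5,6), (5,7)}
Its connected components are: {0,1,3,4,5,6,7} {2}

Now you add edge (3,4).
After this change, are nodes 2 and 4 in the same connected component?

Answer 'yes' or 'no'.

Initial components: {0,1,3,4,5,6,7} {2}
Adding edge (3,4): both already in same component {0,1,3,4,5,6,7}. No change.
New components: {0,1,3,4,5,6,7} {2}
Are 2 and 4 in the same component? no

Answer: no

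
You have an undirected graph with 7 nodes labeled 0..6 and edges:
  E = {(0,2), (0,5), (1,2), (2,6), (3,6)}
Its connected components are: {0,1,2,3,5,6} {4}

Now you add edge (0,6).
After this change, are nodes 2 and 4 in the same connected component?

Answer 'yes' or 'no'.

Answer: no

Derivation:
Initial components: {0,1,2,3,5,6} {4}
Adding edge (0,6): both already in same component {0,1,2,3,5,6}. No change.
New components: {0,1,2,3,5,6} {4}
Are 2 and 4 in the same component? no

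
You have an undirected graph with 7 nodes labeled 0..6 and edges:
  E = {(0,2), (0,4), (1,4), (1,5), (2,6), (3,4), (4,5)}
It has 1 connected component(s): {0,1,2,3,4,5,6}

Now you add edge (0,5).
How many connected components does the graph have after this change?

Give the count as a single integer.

Answer: 1

Derivation:
Initial component count: 1
Add (0,5): endpoints already in same component. Count unchanged: 1.
New component count: 1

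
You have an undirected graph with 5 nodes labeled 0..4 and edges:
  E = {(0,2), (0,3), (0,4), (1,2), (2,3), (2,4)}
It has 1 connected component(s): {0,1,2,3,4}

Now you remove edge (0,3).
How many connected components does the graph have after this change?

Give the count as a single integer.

Initial component count: 1
Remove (0,3): not a bridge. Count unchanged: 1.
  After removal, components: {0,1,2,3,4}
New component count: 1

Answer: 1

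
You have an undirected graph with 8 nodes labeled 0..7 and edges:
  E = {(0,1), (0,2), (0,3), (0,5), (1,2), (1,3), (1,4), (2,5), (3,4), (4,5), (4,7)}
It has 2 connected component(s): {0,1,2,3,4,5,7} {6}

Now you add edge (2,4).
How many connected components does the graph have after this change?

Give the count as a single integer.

Initial component count: 2
Add (2,4): endpoints already in same component. Count unchanged: 2.
New component count: 2

Answer: 2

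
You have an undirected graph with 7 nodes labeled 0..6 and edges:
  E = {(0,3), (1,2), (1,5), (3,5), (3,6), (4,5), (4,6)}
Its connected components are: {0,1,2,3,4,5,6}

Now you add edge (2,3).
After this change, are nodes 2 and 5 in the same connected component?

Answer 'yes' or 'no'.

Initial components: {0,1,2,3,4,5,6}
Adding edge (2,3): both already in same component {0,1,2,3,4,5,6}. No change.
New components: {0,1,2,3,4,5,6}
Are 2 and 5 in the same component? yes

Answer: yes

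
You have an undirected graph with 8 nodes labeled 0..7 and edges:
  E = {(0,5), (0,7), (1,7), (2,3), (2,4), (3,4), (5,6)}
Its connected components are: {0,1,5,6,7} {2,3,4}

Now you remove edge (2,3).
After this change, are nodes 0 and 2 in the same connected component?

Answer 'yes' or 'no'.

Initial components: {0,1,5,6,7} {2,3,4}
Removing edge (2,3): not a bridge — component count unchanged at 2.
New components: {0,1,5,6,7} {2,3,4}
Are 0 and 2 in the same component? no

Answer: no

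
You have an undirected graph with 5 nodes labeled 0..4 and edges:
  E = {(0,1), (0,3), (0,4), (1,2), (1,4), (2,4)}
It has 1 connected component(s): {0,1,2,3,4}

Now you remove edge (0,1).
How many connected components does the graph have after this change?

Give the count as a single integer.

Answer: 1

Derivation:
Initial component count: 1
Remove (0,1): not a bridge. Count unchanged: 1.
  After removal, components: {0,1,2,3,4}
New component count: 1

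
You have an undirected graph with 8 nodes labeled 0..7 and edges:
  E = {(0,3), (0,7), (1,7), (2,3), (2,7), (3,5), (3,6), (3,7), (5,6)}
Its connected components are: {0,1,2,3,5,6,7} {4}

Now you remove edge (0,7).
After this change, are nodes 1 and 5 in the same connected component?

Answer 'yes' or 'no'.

Initial components: {0,1,2,3,5,6,7} {4}
Removing edge (0,7): not a bridge — component count unchanged at 2.
New components: {0,1,2,3,5,6,7} {4}
Are 1 and 5 in the same component? yes

Answer: yes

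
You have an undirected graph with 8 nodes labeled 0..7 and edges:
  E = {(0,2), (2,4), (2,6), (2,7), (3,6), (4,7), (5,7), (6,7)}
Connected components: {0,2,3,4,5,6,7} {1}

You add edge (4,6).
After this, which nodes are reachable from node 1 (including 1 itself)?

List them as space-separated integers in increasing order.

Before: nodes reachable from 1: {1}
Adding (4,6): both endpoints already in same component. Reachability from 1 unchanged.
After: nodes reachable from 1: {1}

Answer: 1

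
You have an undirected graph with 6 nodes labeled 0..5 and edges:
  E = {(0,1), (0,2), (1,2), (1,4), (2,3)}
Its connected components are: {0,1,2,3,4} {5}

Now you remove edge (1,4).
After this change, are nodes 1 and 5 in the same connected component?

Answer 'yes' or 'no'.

Answer: no

Derivation:
Initial components: {0,1,2,3,4} {5}
Removing edge (1,4): it was a bridge — component count 2 -> 3.
New components: {0,1,2,3} {4} {5}
Are 1 and 5 in the same component? no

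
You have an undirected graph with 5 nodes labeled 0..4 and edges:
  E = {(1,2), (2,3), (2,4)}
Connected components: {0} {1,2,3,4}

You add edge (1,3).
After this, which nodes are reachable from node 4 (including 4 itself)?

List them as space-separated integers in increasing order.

Answer: 1 2 3 4

Derivation:
Before: nodes reachable from 4: {1,2,3,4}
Adding (1,3): both endpoints already in same component. Reachability from 4 unchanged.
After: nodes reachable from 4: {1,2,3,4}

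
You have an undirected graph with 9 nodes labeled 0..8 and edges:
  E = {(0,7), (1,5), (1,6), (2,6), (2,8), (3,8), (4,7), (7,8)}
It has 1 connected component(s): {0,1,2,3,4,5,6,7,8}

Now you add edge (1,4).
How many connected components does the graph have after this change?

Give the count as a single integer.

Initial component count: 1
Add (1,4): endpoints already in same component. Count unchanged: 1.
New component count: 1

Answer: 1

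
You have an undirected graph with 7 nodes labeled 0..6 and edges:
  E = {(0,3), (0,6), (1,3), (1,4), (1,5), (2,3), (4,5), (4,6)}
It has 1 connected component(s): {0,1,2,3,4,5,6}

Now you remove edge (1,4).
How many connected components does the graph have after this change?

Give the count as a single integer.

Answer: 1

Derivation:
Initial component count: 1
Remove (1,4): not a bridge. Count unchanged: 1.
  After removal, components: {0,1,2,3,4,5,6}
New component count: 1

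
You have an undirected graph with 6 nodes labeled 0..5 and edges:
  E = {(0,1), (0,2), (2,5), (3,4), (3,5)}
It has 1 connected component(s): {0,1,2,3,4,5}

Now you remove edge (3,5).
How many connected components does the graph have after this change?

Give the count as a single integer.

Initial component count: 1
Remove (3,5): it was a bridge. Count increases: 1 -> 2.
  After removal, components: {0,1,2,5} {3,4}
New component count: 2

Answer: 2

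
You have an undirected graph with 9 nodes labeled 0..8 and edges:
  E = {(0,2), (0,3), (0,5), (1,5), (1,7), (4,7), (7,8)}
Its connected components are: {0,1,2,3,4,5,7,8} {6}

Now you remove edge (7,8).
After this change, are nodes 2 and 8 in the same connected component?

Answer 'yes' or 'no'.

Answer: no

Derivation:
Initial components: {0,1,2,3,4,5,7,8} {6}
Removing edge (7,8): it was a bridge — component count 2 -> 3.
New components: {0,1,2,3,4,5,7} {6} {8}
Are 2 and 8 in the same component? no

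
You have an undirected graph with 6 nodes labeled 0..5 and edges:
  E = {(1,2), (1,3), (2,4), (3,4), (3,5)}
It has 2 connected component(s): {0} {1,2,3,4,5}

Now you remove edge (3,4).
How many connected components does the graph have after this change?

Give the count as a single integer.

Initial component count: 2
Remove (3,4): not a bridge. Count unchanged: 2.
  After removal, components: {0} {1,2,3,4,5}
New component count: 2

Answer: 2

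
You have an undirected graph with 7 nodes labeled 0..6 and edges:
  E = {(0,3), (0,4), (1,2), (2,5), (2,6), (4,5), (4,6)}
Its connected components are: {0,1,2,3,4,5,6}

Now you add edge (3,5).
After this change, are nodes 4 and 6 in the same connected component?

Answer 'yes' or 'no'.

Answer: yes

Derivation:
Initial components: {0,1,2,3,4,5,6}
Adding edge (3,5): both already in same component {0,1,2,3,4,5,6}. No change.
New components: {0,1,2,3,4,5,6}
Are 4 and 6 in the same component? yes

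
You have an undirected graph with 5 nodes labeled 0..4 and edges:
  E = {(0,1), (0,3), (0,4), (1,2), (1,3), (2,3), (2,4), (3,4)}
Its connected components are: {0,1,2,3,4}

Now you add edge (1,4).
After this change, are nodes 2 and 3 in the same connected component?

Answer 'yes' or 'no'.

Initial components: {0,1,2,3,4}
Adding edge (1,4): both already in same component {0,1,2,3,4}. No change.
New components: {0,1,2,3,4}
Are 2 and 3 in the same component? yes

Answer: yes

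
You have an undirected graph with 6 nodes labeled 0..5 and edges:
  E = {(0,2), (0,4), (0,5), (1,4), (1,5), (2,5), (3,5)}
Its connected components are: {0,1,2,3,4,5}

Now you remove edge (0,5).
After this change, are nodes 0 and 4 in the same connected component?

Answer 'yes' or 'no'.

Answer: yes

Derivation:
Initial components: {0,1,2,3,4,5}
Removing edge (0,5): not a bridge — component count unchanged at 1.
New components: {0,1,2,3,4,5}
Are 0 and 4 in the same component? yes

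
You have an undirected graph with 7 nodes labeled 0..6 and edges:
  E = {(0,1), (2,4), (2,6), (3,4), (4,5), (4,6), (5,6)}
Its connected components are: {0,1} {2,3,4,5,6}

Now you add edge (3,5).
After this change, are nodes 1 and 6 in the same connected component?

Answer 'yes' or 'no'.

Initial components: {0,1} {2,3,4,5,6}
Adding edge (3,5): both already in same component {2,3,4,5,6}. No change.
New components: {0,1} {2,3,4,5,6}
Are 1 and 6 in the same component? no

Answer: no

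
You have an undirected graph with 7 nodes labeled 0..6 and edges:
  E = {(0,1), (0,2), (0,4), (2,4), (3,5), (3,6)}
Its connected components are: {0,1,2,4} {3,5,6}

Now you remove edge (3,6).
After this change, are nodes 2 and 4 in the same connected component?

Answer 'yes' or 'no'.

Initial components: {0,1,2,4} {3,5,6}
Removing edge (3,6): it was a bridge — component count 2 -> 3.
New components: {0,1,2,4} {3,5} {6}
Are 2 and 4 in the same component? yes

Answer: yes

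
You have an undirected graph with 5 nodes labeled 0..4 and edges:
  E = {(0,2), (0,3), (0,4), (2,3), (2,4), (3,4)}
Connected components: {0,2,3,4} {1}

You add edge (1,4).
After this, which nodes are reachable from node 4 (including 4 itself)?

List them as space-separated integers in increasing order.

Answer: 0 1 2 3 4

Derivation:
Before: nodes reachable from 4: {0,2,3,4}
Adding (1,4): merges 4's component with another. Reachability grows.
After: nodes reachable from 4: {0,1,2,3,4}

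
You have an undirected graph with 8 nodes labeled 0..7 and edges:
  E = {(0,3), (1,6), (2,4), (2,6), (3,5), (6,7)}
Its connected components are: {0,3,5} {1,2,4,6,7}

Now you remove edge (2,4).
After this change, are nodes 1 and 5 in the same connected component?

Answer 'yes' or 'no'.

Answer: no

Derivation:
Initial components: {0,3,5} {1,2,4,6,7}
Removing edge (2,4): it was a bridge — component count 2 -> 3.
New components: {0,3,5} {1,2,6,7} {4}
Are 1 and 5 in the same component? no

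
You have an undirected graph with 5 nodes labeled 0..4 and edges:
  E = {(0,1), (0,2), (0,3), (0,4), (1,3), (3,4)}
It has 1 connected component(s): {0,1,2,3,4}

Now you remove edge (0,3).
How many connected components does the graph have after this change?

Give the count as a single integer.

Initial component count: 1
Remove (0,3): not a bridge. Count unchanged: 1.
  After removal, components: {0,1,2,3,4}
New component count: 1

Answer: 1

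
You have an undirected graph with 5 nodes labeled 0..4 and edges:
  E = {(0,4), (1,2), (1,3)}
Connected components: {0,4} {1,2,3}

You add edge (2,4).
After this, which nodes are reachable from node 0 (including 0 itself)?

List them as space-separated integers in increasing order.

Before: nodes reachable from 0: {0,4}
Adding (2,4): merges 0's component with another. Reachability grows.
After: nodes reachable from 0: {0,1,2,3,4}

Answer: 0 1 2 3 4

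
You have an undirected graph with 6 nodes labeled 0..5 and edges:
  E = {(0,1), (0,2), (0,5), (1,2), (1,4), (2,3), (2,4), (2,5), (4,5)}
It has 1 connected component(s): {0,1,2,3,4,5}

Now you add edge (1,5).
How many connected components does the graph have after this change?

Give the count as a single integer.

Answer: 1

Derivation:
Initial component count: 1
Add (1,5): endpoints already in same component. Count unchanged: 1.
New component count: 1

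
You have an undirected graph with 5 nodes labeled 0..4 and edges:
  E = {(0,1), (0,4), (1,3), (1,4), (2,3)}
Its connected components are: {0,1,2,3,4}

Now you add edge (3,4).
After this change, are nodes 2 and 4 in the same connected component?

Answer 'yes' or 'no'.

Initial components: {0,1,2,3,4}
Adding edge (3,4): both already in same component {0,1,2,3,4}. No change.
New components: {0,1,2,3,4}
Are 2 and 4 in the same component? yes

Answer: yes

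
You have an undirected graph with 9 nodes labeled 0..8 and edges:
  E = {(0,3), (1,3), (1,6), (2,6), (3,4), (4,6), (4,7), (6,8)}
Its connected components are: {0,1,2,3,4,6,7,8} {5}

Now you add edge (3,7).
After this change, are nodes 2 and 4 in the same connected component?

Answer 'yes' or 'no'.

Initial components: {0,1,2,3,4,6,7,8} {5}
Adding edge (3,7): both already in same component {0,1,2,3,4,6,7,8}. No change.
New components: {0,1,2,3,4,6,7,8} {5}
Are 2 and 4 in the same component? yes

Answer: yes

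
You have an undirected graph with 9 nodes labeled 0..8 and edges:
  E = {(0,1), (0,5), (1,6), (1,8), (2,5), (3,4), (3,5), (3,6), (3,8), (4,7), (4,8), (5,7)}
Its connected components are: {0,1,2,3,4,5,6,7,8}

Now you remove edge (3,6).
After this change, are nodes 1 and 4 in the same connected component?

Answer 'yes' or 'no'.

Answer: yes

Derivation:
Initial components: {0,1,2,3,4,5,6,7,8}
Removing edge (3,6): not a bridge — component count unchanged at 1.
New components: {0,1,2,3,4,5,6,7,8}
Are 1 and 4 in the same component? yes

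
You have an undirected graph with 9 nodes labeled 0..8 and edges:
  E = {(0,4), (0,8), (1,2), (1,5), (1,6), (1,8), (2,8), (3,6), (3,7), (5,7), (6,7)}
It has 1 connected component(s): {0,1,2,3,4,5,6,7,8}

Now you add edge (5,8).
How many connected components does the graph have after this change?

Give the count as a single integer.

Answer: 1

Derivation:
Initial component count: 1
Add (5,8): endpoints already in same component. Count unchanged: 1.
New component count: 1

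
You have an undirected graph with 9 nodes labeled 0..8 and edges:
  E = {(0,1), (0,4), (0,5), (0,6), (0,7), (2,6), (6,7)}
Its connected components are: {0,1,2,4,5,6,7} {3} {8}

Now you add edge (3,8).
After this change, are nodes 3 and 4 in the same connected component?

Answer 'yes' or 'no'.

Answer: no

Derivation:
Initial components: {0,1,2,4,5,6,7} {3} {8}
Adding edge (3,8): merges {3} and {8}.
New components: {0,1,2,4,5,6,7} {3,8}
Are 3 and 4 in the same component? no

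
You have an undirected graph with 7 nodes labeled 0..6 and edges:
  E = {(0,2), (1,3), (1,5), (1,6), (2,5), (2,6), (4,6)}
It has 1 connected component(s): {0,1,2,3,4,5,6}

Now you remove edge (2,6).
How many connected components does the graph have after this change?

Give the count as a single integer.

Initial component count: 1
Remove (2,6): not a bridge. Count unchanged: 1.
  After removal, components: {0,1,2,3,4,5,6}
New component count: 1

Answer: 1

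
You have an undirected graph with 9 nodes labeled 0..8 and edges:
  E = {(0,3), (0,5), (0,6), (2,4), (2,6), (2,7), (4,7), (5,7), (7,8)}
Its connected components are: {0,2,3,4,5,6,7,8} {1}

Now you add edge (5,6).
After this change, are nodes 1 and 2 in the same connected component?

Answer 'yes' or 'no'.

Initial components: {0,2,3,4,5,6,7,8} {1}
Adding edge (5,6): both already in same component {0,2,3,4,5,6,7,8}. No change.
New components: {0,2,3,4,5,6,7,8} {1}
Are 1 and 2 in the same component? no

Answer: no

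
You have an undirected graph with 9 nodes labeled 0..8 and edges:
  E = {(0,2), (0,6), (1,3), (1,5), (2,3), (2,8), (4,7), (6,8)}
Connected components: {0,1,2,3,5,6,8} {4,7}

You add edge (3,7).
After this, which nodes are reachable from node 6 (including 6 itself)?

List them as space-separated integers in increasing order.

Before: nodes reachable from 6: {0,1,2,3,5,6,8}
Adding (3,7): merges 6's component with another. Reachability grows.
After: nodes reachable from 6: {0,1,2,3,4,5,6,7,8}

Answer: 0 1 2 3 4 5 6 7 8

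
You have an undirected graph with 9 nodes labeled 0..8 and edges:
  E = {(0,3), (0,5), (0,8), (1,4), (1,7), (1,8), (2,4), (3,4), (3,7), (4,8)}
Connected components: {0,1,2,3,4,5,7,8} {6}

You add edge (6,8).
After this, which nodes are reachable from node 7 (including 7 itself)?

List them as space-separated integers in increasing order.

Answer: 0 1 2 3 4 5 6 7 8

Derivation:
Before: nodes reachable from 7: {0,1,2,3,4,5,7,8}
Adding (6,8): merges 7's component with another. Reachability grows.
After: nodes reachable from 7: {0,1,2,3,4,5,6,7,8}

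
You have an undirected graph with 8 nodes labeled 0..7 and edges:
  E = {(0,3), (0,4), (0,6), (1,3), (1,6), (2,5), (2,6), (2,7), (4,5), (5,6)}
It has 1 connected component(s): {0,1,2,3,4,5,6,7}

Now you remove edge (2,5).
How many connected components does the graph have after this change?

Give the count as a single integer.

Answer: 1

Derivation:
Initial component count: 1
Remove (2,5): not a bridge. Count unchanged: 1.
  After removal, components: {0,1,2,3,4,5,6,7}
New component count: 1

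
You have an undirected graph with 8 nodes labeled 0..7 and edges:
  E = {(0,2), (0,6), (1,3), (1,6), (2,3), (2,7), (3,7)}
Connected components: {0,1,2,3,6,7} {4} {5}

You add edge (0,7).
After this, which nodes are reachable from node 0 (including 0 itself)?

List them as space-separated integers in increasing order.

Answer: 0 1 2 3 6 7

Derivation:
Before: nodes reachable from 0: {0,1,2,3,6,7}
Adding (0,7): both endpoints already in same component. Reachability from 0 unchanged.
After: nodes reachable from 0: {0,1,2,3,6,7}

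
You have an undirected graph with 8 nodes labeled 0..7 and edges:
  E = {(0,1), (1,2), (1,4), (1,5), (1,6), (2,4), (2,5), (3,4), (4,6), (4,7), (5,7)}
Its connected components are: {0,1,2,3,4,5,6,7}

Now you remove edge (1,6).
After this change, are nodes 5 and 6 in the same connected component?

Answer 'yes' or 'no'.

Answer: yes

Derivation:
Initial components: {0,1,2,3,4,5,6,7}
Removing edge (1,6): not a bridge — component count unchanged at 1.
New components: {0,1,2,3,4,5,6,7}
Are 5 and 6 in the same component? yes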